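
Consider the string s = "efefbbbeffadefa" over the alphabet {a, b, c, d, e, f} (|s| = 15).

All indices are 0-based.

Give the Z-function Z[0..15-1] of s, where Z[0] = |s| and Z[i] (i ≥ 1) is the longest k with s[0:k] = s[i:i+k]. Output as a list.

[15, 0, 2, 0, 0, 0, 0, 2, 0, 0, 0, 0, 2, 0, 0]

Z[0]=15
i=1: fresh scan; Z[1]=0
i=2: fresh scan; Z[2]=2 scan→box=[2,4)
i=3: min(r-i=1, Z[1]=0)=0; Z[3]=0
i=4: fresh scan; Z[4]=0
i=5: fresh scan; Z[5]=0
i=6: fresh scan; Z[6]=0
i=7: fresh scan; Z[7]=2 scan→box=[7,9)
i=8: min(r-i=1, Z[1]=0)=0; Z[8]=0
i=9: fresh scan; Z[9]=0
i=10: fresh scan; Z[10]=0
i=11: fresh scan; Z[11]=0
i=12: fresh scan; Z[12]=2 scan→box=[12,14)
i=13: min(r-i=1, Z[1]=0)=0; Z[13]=0
i=14: fresh scan; Z[14]=0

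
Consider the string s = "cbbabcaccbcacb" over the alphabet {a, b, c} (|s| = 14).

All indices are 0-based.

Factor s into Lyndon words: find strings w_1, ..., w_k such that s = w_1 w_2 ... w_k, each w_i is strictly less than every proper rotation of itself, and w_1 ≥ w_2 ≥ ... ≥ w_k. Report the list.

["c", "b", "b", "abcaccbcacb"]

emit factor 1: 'c' (i=0, period=1)
emit factor 2: 'b' (i=1, period=1)
emit factor 3: 'b' (i=2, period=1)
emit factor 4: 'abcaccbcacb' (i=3, period=11)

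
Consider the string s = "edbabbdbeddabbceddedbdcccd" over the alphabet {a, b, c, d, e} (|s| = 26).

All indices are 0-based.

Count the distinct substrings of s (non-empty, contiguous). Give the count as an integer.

317

rank | idx | suffix
   0 |  11 | abbceddedbdcccd
   1 |   3 | abbdbeddabbceddedbdcccd
   2 |   2 | babbdbeddabbceddedbdcccd
   3 |  12 | bbceddedbdcccd
   4 |   4 | bbdbeddabbceddedbdcccd
   5 |  13 | bceddedbdcccd
   6 |   5 | bdbeddabbceddedbdcccd
   7 |  20 | bdcccd
   8 |   7 | beddabbceddedbdcccd
   9 |  22 | cccd
  10 |  23 | ccd
  11 |  24 | cd
  12 |  14 | ceddedbdcccd
  13 |  25 | d
  14 |  10 | dabbceddedbdcccd
  15 |   1 | dbabbdbeddabbceddedbdcccd
  16 |  19 | dbdcccd
  17 |   6 | dbeddabbceddedbdcccd
  18 |  21 | dcccd
  19 |   9 | ddabbceddedbdcccd
  20 |  16 | ddedbdcccd
  21 |  17 | dedbdcccd
  22 |   0 | edbabbdbeddabbceddedbdcccd
  23 |  18 | edbdcccd
  24 |   8 | eddabbceddedbdcccd
  25 |  15 | eddedbdcccd

SA = [11, 3, 2, 12, 4, 13, 5, 20, 7, 22, 23, 24, 14, 25, 10, 1, 19, 6, 21, 9, 16, 17, 0, 18, 8, 15]
i: (SA[i-1],SA[i]) lcp shared
  1: (11,3) 3 'abb'
  2: (3,2) 0 ''
  3: (2,12) 1 'b'
  4: (12,4) 2 'bb'
  5: (4,13) 1 'b'
  6: (13,5) 1 'b'
  7: (5,20) 2 'bd'
  8: (20,7) 1 'b'
  9: (7,22) 0 ''
  10: (22,23) 2 'cc'
  11: (23,24) 1 'c'
  12: (24,14) 1 'c'
  13: (14,25) 0 ''
  14: (25,10) 1 'd'
  15: (10,1) 1 'd'
  16: (1,19) 2 'db'
  17: (19,6) 2 'db'
  18: (6,21) 1 'd'
  19: (21,9) 1 'd'
  20: (9,16) 2 'dd'
  21: (16,17) 1 'd'
  22: (17,0) 0 ''
  23: (0,18) 3 'edb'
  24: (18,8) 2 'ed'
  25: (8,15) 3 'edd'

n(n+1)/2 = 26·27/2 = 351
Σ LCP = 0 + 3 + 0 + 1 + 2 + 1 + 1 + 2 + 1 + 0 + 2 + 1 + 1 + 0 + 1 + 1 + 2 + 2 + 1 + 1 + 2 + 1 + 0 + 3 + 2 + 3 = 34
distinct = 351 − 34 = 317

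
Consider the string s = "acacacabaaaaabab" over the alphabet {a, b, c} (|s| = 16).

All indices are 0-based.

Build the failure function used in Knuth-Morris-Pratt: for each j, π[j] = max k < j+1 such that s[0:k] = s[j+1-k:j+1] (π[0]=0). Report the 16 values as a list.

[0, 0, 1, 2, 3, 4, 5, 0, 1, 1, 1, 1, 1, 0, 1, 0]

π[0] = 0
j=1 s[j]='c': π[1]=0 (border '')
j=2 s[j]='a': π[2]=1 (border 'a')
j=3 s[j]='c': π[3]=2 (border 'ac')
j=4 s[j]='a': π[4]=3 (border 'aca')
j=5 s[j]='c': π[5]=4 (border 'acac')
j=6 s[j]='a': π[6]=5 (border 'acaca')
j=7 s[j]='b': k: 5→3→1→0; π[7]=0 (border '')
j=8 s[j]='a': π[8]=1 (border 'a')
j=9 s[j]='a': k: 1→0; π[9]=1 (border 'a')
j=10 s[j]='a': k: 1→0; π[10]=1 (border 'a')
j=11 s[j]='a': k: 1→0; π[11]=1 (border 'a')
j=12 s[j]='a': k: 1→0; π[12]=1 (border 'a')
j=13 s[j]='b': k: 1→0; π[13]=0 (border '')
j=14 s[j]='a': π[14]=1 (border 'a')
j=15 s[j]='b': k: 1→0; π[15]=0 (border '')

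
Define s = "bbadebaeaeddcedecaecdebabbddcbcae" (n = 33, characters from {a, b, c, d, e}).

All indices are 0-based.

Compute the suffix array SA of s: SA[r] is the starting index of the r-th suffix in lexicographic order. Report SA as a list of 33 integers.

[23, 2, 31, 6, 17, 8, 22, 1, 5, 0, 24, 29, 25, 30, 16, 28, 19, 12, 27, 11, 26, 10, 20, 3, 14, 32, 7, 21, 4, 15, 18, 9, 13]

rank→(start, suffix):
  0 → (23, 'abbddcbcae')
  1 → (2, 'adebaeaeddcedecaecdebabbddcbcae')
  2 → (31, 'ae')
  3 → (6, 'aeaeddcedecaecdebabbddcbcae')
  4 → (17, 'aecdebabbddcbcae')
  5 → (8, 'aeddcedecaecdebabbddcbcae')
  6 → (22, 'babbddcbcae')
  7 → (1, 'badebaeaeddcedecaecdebabbddcbcae')
  8 → (5, 'baeaeddcedecaecdebabbddcbcae')
  9 → (0, 'bbadebaeaeddcedecaecdebabbddcbcae')
  10 → (24, 'bbddcbcae')
  11 → (29, 'bcae')
  12 → (25, 'bddcbcae')
  13 → (30, 'cae')
  14 → (16, 'caecdebabbddcbcae')
  15 → (28, 'cbcae')
  16 → (19, 'cdebabbddcbcae')
  17 → (12, 'cedecaecdebabbddcbcae')
  18 → (27, 'dcbcae')
  19 → (11, 'dcedecaecdebabbddcbcae')
  20 → (26, 'ddcbcae')
  21 → (10, 'ddcedecaecdebabbddcbcae')
  22 → (20, 'debabbddcbcae')
  23 → (3, 'debaeaeddcedecaecdebabbddcbcae')
  24 → (14, 'decaecdebabbddcbcae')
  25 → (32, 'e')
  26 → (7, 'eaeddcedecaecdebabbddcbcae')
  27 → (21, 'ebabbddcbcae')
  28 → (4, 'ebaeaeddcedecaecdebabbddcbcae')
  29 → (15, 'ecaecdebabbddcbcae')
  30 → (18, 'ecdebabbddcbcae')
  31 → (9, 'eddcedecaecdebabbddcbcae')
  32 → (13, 'edecaecdebabbddcbcae')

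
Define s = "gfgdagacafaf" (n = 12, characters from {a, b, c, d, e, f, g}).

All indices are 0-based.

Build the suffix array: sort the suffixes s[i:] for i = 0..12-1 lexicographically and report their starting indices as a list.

rank | idx | suffix
   0 |   6 | acafaf
   1 |  10 | af
   2 |   8 | afaf
   3 |   4 | agacafaf
   4 |   7 | cafaf
   5 |   3 | dagacafaf
   6 |  11 | f
   7 |   9 | faf
   8 |   1 | fgdagacafaf
   9 |   5 | gacafaf
  10 |   2 | gdagacafaf
  11 |   0 | gfgdagacafaf

[6, 10, 8, 4, 7, 3, 11, 9, 1, 5, 2, 0]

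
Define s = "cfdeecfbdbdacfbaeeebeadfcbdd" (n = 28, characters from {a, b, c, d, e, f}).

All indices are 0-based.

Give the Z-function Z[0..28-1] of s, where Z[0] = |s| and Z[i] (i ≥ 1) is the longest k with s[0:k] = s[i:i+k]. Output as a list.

[28, 0, 0, 0, 0, 2, 0, 0, 0, 0, 0, 0, 2, 0, 0, 0, 0, 0, 0, 0, 0, 0, 0, 0, 1, 0, 0, 0]

Z[0]=28
i=1: outside box; Z[1]=0
i=2: outside box; Z[2]=0
i=3: outside box; Z[3]=0
i=4: outside box; Z[4]=0
i=5: outside box; Z[5]=2 grow→box=[5,7)
i=6: min(r-i=1, Z[1]=0)=0; Z[6]=0
i=7: outside box; Z[7]=0
i=8: outside box; Z[8]=0
i=9: outside box; Z[9]=0
i=10: outside box; Z[10]=0
i=11: outside box; Z[11]=0
i=12: outside box; Z[12]=2 grow→box=[12,14)
i=13: min(r-i=1, Z[1]=0)=0; Z[13]=0
i=14: outside box; Z[14]=0
i=15: outside box; Z[15]=0
i=16: outside box; Z[16]=0
i=17: outside box; Z[17]=0
i=18: outside box; Z[18]=0
i=19: outside box; Z[19]=0
i=20: outside box; Z[20]=0
i=21: outside box; Z[21]=0
i=22: outside box; Z[22]=0
i=23: outside box; Z[23]=0
i=24: outside box; Z[24]=1 grow→box=[24,25)
i=25: outside box; Z[25]=0
i=26: outside box; Z[26]=0
i=27: outside box; Z[27]=0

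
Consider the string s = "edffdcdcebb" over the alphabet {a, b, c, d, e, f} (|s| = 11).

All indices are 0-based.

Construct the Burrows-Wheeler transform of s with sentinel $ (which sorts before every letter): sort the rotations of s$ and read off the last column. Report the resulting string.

rank  rotation      last
    0  $edffdcdcebb  b
    1  b$edffdcdceb  b
    2  bb$edffdcdce  e
    3  cdcebb$edffd  d
    4  cebb$edffdcd  d
    5  dcdcebb$edff  f
    6  dcebb$edffdc  c
    7  dffdcdcebb$e  e
    8  ebb$edffdcdc  c
    9  edffdcdcebb$  $
   10  fdcdcebb$edf  f
   11  ffdcdcebb$ed  d

bbeddfcec$fd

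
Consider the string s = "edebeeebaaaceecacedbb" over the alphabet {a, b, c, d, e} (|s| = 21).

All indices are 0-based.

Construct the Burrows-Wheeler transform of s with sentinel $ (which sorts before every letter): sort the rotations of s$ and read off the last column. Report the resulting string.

rank  rotation                last
    0  $edebeeebaaaceecacedbb  b
    1  aaaceecacedbb$edebeeeb  b
    2  aaceecacedbb$edebeeeba  a
    3  acedbb$edebeeebaaaceec  c
    4  aceecacedbb$edebeeebaa  a
    5  b$edebeeebaaaceecacedb  b
    6  baaaceecacedbb$edebeee  e
    7  bb$edebeeebaaaceecaced  d
    8  beeebaaaceecacedbb$ede  e
    9  cacedbb$edebeeebaaacee  e
   10  cedbb$edebeeebaaaceeca  a
   11  ceecacedbb$edebeeebaaa  a
   12  dbb$edebeeebaaaceecace  e
   13  debeeebaaaceecacedbb$e  e
   14  ebaaaceecacedbb$edebee  e
   15  ebeeebaaaceecacedbb$ed  d
   16  ecacedbb$edebeeebaaace  e
   17  edbb$edebeeebaaaceecac  c
   18  edebeeebaaaceecacedbb$  $
   19  eebaaaceecacedbb$edebe  e
   20  eecacedbb$edebeeebaaac  c
   21  eeebaaaceecacedbb$edeb  b

bbacabedeeaaeeedec$ecb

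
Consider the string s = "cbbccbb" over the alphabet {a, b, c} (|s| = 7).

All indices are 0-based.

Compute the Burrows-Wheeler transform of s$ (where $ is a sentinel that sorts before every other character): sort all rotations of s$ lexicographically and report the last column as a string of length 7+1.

bbccbc$b

rank  rotation  last
    0  $cbbccbb  b
    1  b$cbbccb  b
    2  bb$cbbcc  c
    3  bbccbb$c  c
    4  bccbb$cb  b
    5  cbb$cbbc  c
    6  cbbccbb$  $
    7  ccbb$cbb  b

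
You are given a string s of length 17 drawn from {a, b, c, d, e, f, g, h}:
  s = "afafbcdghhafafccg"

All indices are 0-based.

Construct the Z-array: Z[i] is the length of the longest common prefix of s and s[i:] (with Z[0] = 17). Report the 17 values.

[17, 0, 2, 0, 0, 0, 0, 0, 0, 0, 4, 0, 2, 0, 0, 0, 0]

Z[0]=17
i=1: outside box; Z[1]=0
i=2: outside box; Z[2]=2 extend→box=[2,4)
i=3: min(r-i=1, Z[1]=0)=0; Z[3]=0
i=4: outside box; Z[4]=0
i=5: outside box; Z[5]=0
i=6: outside box; Z[6]=0
i=7: outside box; Z[7]=0
i=8: outside box; Z[8]=0
i=9: outside box; Z[9]=0
i=10: outside box; Z[10]=4 extend→box=[10,14)
i=11: min(r-i=3, Z[1]=0)=0; Z[11]=0
i=12: min(r-i=2, Z[2]=2)=2; Z[12]=2
i=13: min(r-i=1, Z[3]=0)=0; Z[13]=0
i=14: outside box; Z[14]=0
i=15: outside box; Z[15]=0
i=16: outside box; Z[16]=0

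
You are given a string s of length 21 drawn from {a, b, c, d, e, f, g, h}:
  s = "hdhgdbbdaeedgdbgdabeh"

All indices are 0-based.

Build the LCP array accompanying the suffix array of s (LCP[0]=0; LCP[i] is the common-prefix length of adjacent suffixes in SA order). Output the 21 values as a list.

sorted suffixes:
  #0 SA[0]=17  'abeh'
  #1 SA[1]=8  'aeedgdbgdabeh'
  #2 SA[2]=5  'bbdaeedgdbgdabeh'
  #3 SA[3]=6  'bdaeedgdbgdabeh'
  #4 SA[4]=18  'beh'
  #5 SA[5]=14  'bgdabeh'
  #6 SA[6]=16  'dabeh'
  #7 SA[7]=7  'daeedgdbgdabeh'
  #8 SA[8]=4  'dbbdaeedgdbgdabeh'
  #9 SA[9]=13  'dbgdabeh'
  #10 SA[10]=11  'dgdbgdabeh'
  #11 SA[11]=1  'dhgdbbdaeedgdbgdabeh'
  #12 SA[12]=10  'edgdbgdabeh'
  #13 SA[13]=9  'eedgdbgdabeh'
  #14 SA[14]=19  'eh'
  #15 SA[15]=15  'gdabeh'
  #16 SA[16]=3  'gdbbdaeedgdbgdabeh'
  #17 SA[17]=12  'gdbgdabeh'
  #18 SA[18]=20  'h'
  #19 SA[19]=0  'hdhgdbbdaeedgdbgdabeh'
  #20 SA[20]=2  'hgdbbdaeedgdbgdabeh'

SA = [17, 8, 5, 6, 18, 14, 16, 7, 4, 13, 11, 1, 10, 9, 19, 15, 3, 12, 20, 0, 2]
rank  pair      lcp
   1  s[17:],s[8:]  1  'a'
   2  s[8:],s[5:]  0  ''
   3  s[5:],s[6:]  1  'b'
   4  s[6:],s[18:]  1  'b'
   5  s[18:],s[14:]  1  'b'
   6  s[14:],s[16:]  0  ''
   7  s[16:],s[7:]  2  'da'
   8  s[7:],s[4:]  1  'd'
   9  s[4:],s[13:]  2  'db'
  10  s[13:],s[11:]  1  'd'
  11  s[11:],s[1:]  1  'd'
  12  s[1:],s[10:]  0  ''
  13  s[10:],s[9:]  1  'e'
  14  s[9:],s[19:]  1  'e'
  15  s[19:],s[15:]  0  ''
  16  s[15:],s[3:]  2  'gd'
  17  s[3:],s[12:]  3  'gdb'
  18  s[12:],s[20:]  0  ''
  19  s[20:],s[0:]  1  'h'
  20  s[0:],s[2:]  1  'h'

[0, 1, 0, 1, 1, 1, 0, 2, 1, 2, 1, 1, 0, 1, 1, 0, 2, 3, 0, 1, 1]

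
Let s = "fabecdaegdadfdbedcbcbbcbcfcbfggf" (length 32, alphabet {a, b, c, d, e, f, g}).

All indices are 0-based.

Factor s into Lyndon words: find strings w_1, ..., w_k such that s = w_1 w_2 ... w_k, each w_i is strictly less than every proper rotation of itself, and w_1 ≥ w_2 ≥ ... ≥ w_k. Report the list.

["f", "abecdaegdadfdbedcbcbbcbcfcbfggf"]

emit factor 1: 'f' (i=0, period=1)
emit factor 2: 'abecdaegdadfdbedcbcbbcbcfcbfggf' (i=1, period=31)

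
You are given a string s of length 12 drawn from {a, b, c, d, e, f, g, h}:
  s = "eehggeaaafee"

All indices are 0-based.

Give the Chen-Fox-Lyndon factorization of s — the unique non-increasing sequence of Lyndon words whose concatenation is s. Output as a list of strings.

emit factor 1: 'eehgg' (i=0, period=5)
emit factor 2: 'e' (i=5, period=1)
emit factor 3: 'aaafee' (i=6, period=6)

["eehgg", "e", "aaafee"]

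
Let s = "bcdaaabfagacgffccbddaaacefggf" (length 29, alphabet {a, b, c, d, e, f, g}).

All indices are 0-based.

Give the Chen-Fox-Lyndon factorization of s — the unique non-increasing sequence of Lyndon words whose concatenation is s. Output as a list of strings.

emit factor 1: 'bcd' (i=0, period=3)
emit factor 2: 'aaabfagacgffccbddaaacefggf' (i=3, period=26)

["bcd", "aaabfagacgffccbddaaacefggf"]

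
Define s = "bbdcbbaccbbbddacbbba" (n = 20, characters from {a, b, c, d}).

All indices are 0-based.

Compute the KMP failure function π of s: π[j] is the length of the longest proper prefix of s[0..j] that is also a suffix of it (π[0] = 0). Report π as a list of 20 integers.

[0, 1, 0, 0, 1, 2, 0, 0, 0, 1, 2, 2, 3, 0, 0, 0, 1, 2, 2, 0]

π[0] = 0
j=1 s[j]='b': π[1]=1 (border 'b')
j=2 s[j]='d': k: 1→0; π[2]=0 (border '')
j=3 s[j]='c': π[3]=0 (border '')
j=4 s[j]='b': π[4]=1 (border 'b')
j=5 s[j]='b': π[5]=2 (border 'bb')
j=6 s[j]='a': k: 2→1→0; π[6]=0 (border '')
j=7 s[j]='c': π[7]=0 (border '')
j=8 s[j]='c': π[8]=0 (border '')
j=9 s[j]='b': π[9]=1 (border 'b')
j=10 s[j]='b': π[10]=2 (border 'bb')
j=11 s[j]='b': k: 2→1; π[11]=2 (border 'bb')
j=12 s[j]='d': π[12]=3 (border 'bbd')
j=13 s[j]='d': k: 3→0; π[13]=0 (border '')
j=14 s[j]='a': π[14]=0 (border '')
j=15 s[j]='c': π[15]=0 (border '')
j=16 s[j]='b': π[16]=1 (border 'b')
j=17 s[j]='b': π[17]=2 (border 'bb')
j=18 s[j]='b': k: 2→1; π[18]=2 (border 'bb')
j=19 s[j]='a': k: 2→1→0; π[19]=0 (border '')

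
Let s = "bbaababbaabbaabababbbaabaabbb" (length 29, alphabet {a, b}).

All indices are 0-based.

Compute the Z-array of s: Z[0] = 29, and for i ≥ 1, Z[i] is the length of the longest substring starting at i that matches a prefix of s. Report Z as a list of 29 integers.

[29, 1, 0, 0, 1, 0, 5, 1, 0, 0, 7, 1, 0, 0, 1, 0, 1, 0, 2, 6, 1, 0, 0, 1, 0, 0, 2, 2, 1]

Z[0]=29
i=1: fresh scan; Z[1]=1 grow→box=[1,2)
i=2: fresh scan; Z[2]=0
i=3: fresh scan; Z[3]=0
i=4: fresh scan; Z[4]=1 grow→box=[4,5)
i=5: fresh scan; Z[5]=0
i=6: fresh scan; Z[6]=5 grow→box=[6,11)
i=7: min(r-i=4, Z[1]=1)=1; Z[7]=1
i=8: min(r-i=3, Z[2]=0)=0; Z[8]=0
i=9: min(r-i=2, Z[3]=0)=0; Z[9]=0
i=10: min(r-i=1, Z[4]=1)=1; Z[10]=7 grow→box=[10,17)
i=11: min(r-i=6, Z[1]=1)=1; Z[11]=1
i=12: min(r-i=5, Z[2]=0)=0; Z[12]=0
i=13: min(r-i=4, Z[3]=0)=0; Z[13]=0
i=14: min(r-i=3, Z[4]=1)=1; Z[14]=1
i=15: min(r-i=2, Z[5]=0)=0; Z[15]=0
i=16: min(r-i=1, Z[6]=5)=1; Z[16]=1
i=17: fresh scan; Z[17]=0
i=18: fresh scan; Z[18]=2 grow→box=[18,20)
i=19: min(r-i=1, Z[1]=1)=1; Z[19]=6 grow→box=[19,25)
i=20: min(r-i=5, Z[1]=1)=1; Z[20]=1
i=21: min(r-i=4, Z[2]=0)=0; Z[21]=0
i=22: min(r-i=3, Z[3]=0)=0; Z[22]=0
i=23: min(r-i=2, Z[4]=1)=1; Z[23]=1
i=24: min(r-i=1, Z[5]=0)=0; Z[24]=0
i=25: fresh scan; Z[25]=0
i=26: fresh scan; Z[26]=2 grow→box=[26,28)
i=27: min(r-i=1, Z[1]=1)=1; Z[27]=2 grow→box=[27,29)
i=28: min(r-i=1, Z[1]=1)=1; Z[28]=1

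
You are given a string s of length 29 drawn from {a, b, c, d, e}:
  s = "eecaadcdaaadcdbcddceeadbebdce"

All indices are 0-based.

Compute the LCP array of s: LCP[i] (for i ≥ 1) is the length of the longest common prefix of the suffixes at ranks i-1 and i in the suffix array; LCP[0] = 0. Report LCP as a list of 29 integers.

[0, 2, 5, 1, 2, 4, 0, 1, 1, 0, 1, 2, 2, 1, 2, 0, 1, 2, 1, 3, 2, 3, 1, 0, 1, 1, 1, 1, 2]

sorted suffixes:
  #0 SA[0]=8  'aaadcdbcddceeadbebdce'
  #1 SA[1]=3  'aadcdaaadcdbcddceeadbebdce'
  #2 SA[2]=9  'aadcdbcddceeadbebdce'
  #3 SA[3]=21  'adbebdce'
  #4 SA[4]=4  'adcdaaadcdbcddceeadbebdce'
  #5 SA[5]=10  'adcdbcddceeadbebdce'
  #6 SA[6]=14  'bcddceeadbebdce'
  #7 SA[7]=25  'bdce'
  #8 SA[8]=23  'bebdce'
  #9 SA[9]=2  'caadcdaaadcdbcddceeadbebdce'
  #10 SA[10]=6  'cdaaadcdbcddceeadbebdce'
  #11 SA[11]=12  'cdbcddceeadbebdce'
  #12 SA[12]=15  'cddceeadbebdce'
  #13 SA[13]=27  'ce'
  #14 SA[14]=18  'ceeadbebdce'
  #15 SA[15]=7  'daaadcdbcddceeadbebdce'
  #16 SA[16]=13  'dbcddceeadbebdce'
  #17 SA[17]=22  'dbebdce'
  #18 SA[18]=5  'dcdaaadcdbcddceeadbebdce'
  #19 SA[19]=11  'dcdbcddceeadbebdce'
  #20 SA[20]=26  'dce'
  #21 SA[21]=17  'dceeadbebdce'
  #22 SA[22]=16  'ddceeadbebdce'
  #23 SA[23]=28  'e'
  #24 SA[24]=20  'eadbebdce'
  #25 SA[25]=24  'ebdce'
  #26 SA[26]=1  'ecaadcdaaadcdbcddceeadbebdce'
  #27 SA[27]=19  'eeadbebdce'
  #28 SA[28]=0  'eecaadcdaaadcdbcddceeadbebdce'

SA = [8, 3, 9, 21, 4, 10, 14, 25, 23, 2, 6, 12, 15, 27, 18, 7, 13, 22, 5, 11, 26, 17, 16, 28, 20, 24, 1, 19, 0]
[i] adj suffixes → lcp
  [1] 8/3 → 2 ('aa')
  [2] 3/9 → 5 ('aadcd')
  [3] 9/21 → 1 ('a')
  [4] 21/4 → 2 ('ad')
  [5] 4/10 → 4 ('adcd')
  [6] 10/14 → 0 ('')
  [7] 14/25 → 1 ('b')
  [8] 25/23 → 1 ('b')
  [9] 23/2 → 0 ('')
  [10] 2/6 → 1 ('c')
  [11] 6/12 → 2 ('cd')
  [12] 12/15 → 2 ('cd')
  [13] 15/27 → 1 ('c')
  [14] 27/18 → 2 ('ce')
  [15] 18/7 → 0 ('')
  [16] 7/13 → 1 ('d')
  [17] 13/22 → 2 ('db')
  [18] 22/5 → 1 ('d')
  [19] 5/11 → 3 ('dcd')
  [20] 11/26 → 2 ('dc')
  [21] 26/17 → 3 ('dce')
  [22] 17/16 → 1 ('d')
  [23] 16/28 → 0 ('')
  [24] 28/20 → 1 ('e')
  [25] 20/24 → 1 ('e')
  [26] 24/1 → 1 ('e')
  [27] 1/19 → 1 ('e')
  [28] 19/0 → 2 ('ee')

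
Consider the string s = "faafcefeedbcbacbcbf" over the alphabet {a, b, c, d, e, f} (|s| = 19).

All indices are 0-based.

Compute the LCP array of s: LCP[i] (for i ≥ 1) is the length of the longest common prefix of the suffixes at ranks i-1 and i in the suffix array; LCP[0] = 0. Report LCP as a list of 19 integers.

rank→(start, suffix):
  0 → (1, 'aafcefeedbcbacbcbf')
  1 → (13, 'acbcbf')
  2 → (2, 'afcefeedbcbacbcbf')
  3 → (12, 'bacbcbf')
  4 → (10, 'bcbacbcbf')
  5 → (15, 'bcbf')
  6 → (17, 'bf')
  7 → (11, 'cbacbcbf')
  8 → (14, 'cbcbf')
  9 → (16, 'cbf')
  10 → (4, 'cefeedbcbacbcbf')
  11 → (9, 'dbcbacbcbf')
  12 → (8, 'edbcbacbcbf')
  13 → (7, 'eedbcbacbcbf')
  14 → (5, 'efeedbcbacbcbf')
  15 → (18, 'f')
  16 → (0, 'faafcefeedbcbacbcbf')
  17 → (3, 'fcefeedbcbacbcbf')
  18 → (6, 'feedbcbacbcbf')

SA = [1, 13, 2, 12, 10, 15, 17, 11, 14, 16, 4, 9, 8, 7, 5, 18, 0, 3, 6]
[i] adj suffixes → lcp
  [1] 1/13 → 1 ('a')
  [2] 13/2 → 1 ('a')
  [3] 2/12 → 0 ('')
  [4] 12/10 → 1 ('b')
  [5] 10/15 → 3 ('bcb')
  [6] 15/17 → 1 ('b')
  [7] 17/11 → 0 ('')
  [8] 11/14 → 2 ('cb')
  [9] 14/16 → 2 ('cb')
  [10] 16/4 → 1 ('c')
  [11] 4/9 → 0 ('')
  [12] 9/8 → 0 ('')
  [13] 8/7 → 1 ('e')
  [14] 7/5 → 1 ('e')
  [15] 5/18 → 0 ('')
  [16] 18/0 → 1 ('f')
  [17] 0/3 → 1 ('f')
  [18] 3/6 → 1 ('f')

[0, 1, 1, 0, 1, 3, 1, 0, 2, 2, 1, 0, 0, 1, 1, 0, 1, 1, 1]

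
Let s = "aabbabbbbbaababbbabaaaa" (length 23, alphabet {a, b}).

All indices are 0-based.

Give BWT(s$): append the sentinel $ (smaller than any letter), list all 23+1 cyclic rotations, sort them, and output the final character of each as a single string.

rank  rotation                  last
    0  $aabbabbbbbaababbbabaaaa  a
    1  a$aabbabbbbbaababbbabaaa  a
    2  aa$aabbabbbbbaababbbabaa  a
    3  aaa$aabbabbbbbaababbbaba  a
    4  aaaa$aabbabbbbbaababbbab  b
    5  aababbbabaaaa$aabbabbbbb  b
    6  aabbabbbbbaababbbabaaaa$  $
    7  abaaaa$aabbabbbbbaababbb  b
    8  ababbbabaaaa$aabbabbbbba  a
    9  abbabbbbbaababbbabaaaa$a  a
   10  abbbabaaaa$aabbabbbbbaab  b
   11  abbbbbaababbbabaaaa$aabb  b
   12  baaaa$aabbabbbbbaababbba  a
   13  baababbbabaaaa$aabbabbbb  b
   14  babaaaa$aabbabbbbbaababb  b
   15  babbbabaaaa$aabbabbbbbaa  a
   16  babbbbbaababbbabaaaa$aab  b
   17  bbaababbbabaaaa$aabbabbb  b
   18  bbabaaaa$aabbabbbbbaabab  b
   19  bbabbbbbaababbbabaaaa$aa  a
   20  bbbaababbbabaaaa$aabbabb  b
   21  bbbabaaaa$aabbabbbbbaaba  a
   22  bbbbaababbbabaaaa$aabbab  b
   23  bbbbbaababbbabaaaa$aabba  a

aaaabb$baabbabbabbbababa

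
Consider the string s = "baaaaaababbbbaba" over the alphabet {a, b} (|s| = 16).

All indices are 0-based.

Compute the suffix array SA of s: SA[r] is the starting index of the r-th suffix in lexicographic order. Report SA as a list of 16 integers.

rank | idx | suffix
   0 |  15 | a
   1 |   1 | aaaaaababbbbaba
   2 |   2 | aaaaababbbbaba
   3 |   3 | aaaababbbbaba
   4 |   4 | aaababbbbaba
   5 |   5 | aababbbbaba
   6 |  13 | aba
   7 |   6 | ababbbbaba
   8 |   8 | abbbbaba
   9 |  14 | ba
  10 |   0 | baaaaaababbbbaba
  11 |  12 | baba
  12 |   7 | babbbbaba
  13 |  11 | bbaba
  14 |  10 | bbbaba
  15 |   9 | bbbbaba

[15, 1, 2, 3, 4, 5, 13, 6, 8, 14, 0, 12, 7, 11, 10, 9]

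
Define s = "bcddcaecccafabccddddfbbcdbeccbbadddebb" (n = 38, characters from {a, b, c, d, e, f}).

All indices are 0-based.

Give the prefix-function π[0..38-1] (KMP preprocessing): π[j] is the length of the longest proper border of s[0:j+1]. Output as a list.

π[0] = 0
j=1 s[j]='c': π[1]=0 (border '')
j=2 s[j]='d': π[2]=0 (border '')
j=3 s[j]='d': π[3]=0 (border '')
j=4 s[j]='c': π[4]=0 (border '')
j=5 s[j]='a': π[5]=0 (border '')
j=6 s[j]='e': π[6]=0 (border '')
j=7 s[j]='c': π[7]=0 (border '')
j=8 s[j]='c': π[8]=0 (border '')
j=9 s[j]='c': π[9]=0 (border '')
j=10 s[j]='a': π[10]=0 (border '')
j=11 s[j]='f': π[11]=0 (border '')
j=12 s[j]='a': π[12]=0 (border '')
j=13 s[j]='b': π[13]=1 (border 'b')
j=14 s[j]='c': π[14]=2 (border 'bc')
j=15 s[j]='c': k: 2→0; π[15]=0 (border '')
j=16 s[j]='d': π[16]=0 (border '')
j=17 s[j]='d': π[17]=0 (border '')
j=18 s[j]='d': π[18]=0 (border '')
j=19 s[j]='d': π[19]=0 (border '')
j=20 s[j]='f': π[20]=0 (border '')
j=21 s[j]='b': π[21]=1 (border 'b')
j=22 s[j]='b': k: 1→0; π[22]=1 (border 'b')
j=23 s[j]='c': π[23]=2 (border 'bc')
j=24 s[j]='d': π[24]=3 (border 'bcd')
j=25 s[j]='b': k: 3→0; π[25]=1 (border 'b')
j=26 s[j]='e': k: 1→0; π[26]=0 (border '')
j=27 s[j]='c': π[27]=0 (border '')
j=28 s[j]='c': π[28]=0 (border '')
j=29 s[j]='b': π[29]=1 (border 'b')
j=30 s[j]='b': k: 1→0; π[30]=1 (border 'b')
j=31 s[j]='a': k: 1→0; π[31]=0 (border '')
j=32 s[j]='d': π[32]=0 (border '')
j=33 s[j]='d': π[33]=0 (border '')
j=34 s[j]='d': π[34]=0 (border '')
j=35 s[j]='e': π[35]=0 (border '')
j=36 s[j]='b': π[36]=1 (border 'b')
j=37 s[j]='b': k: 1→0; π[37]=1 (border 'b')

[0, 0, 0, 0, 0, 0, 0, 0, 0, 0, 0, 0, 0, 1, 2, 0, 0, 0, 0, 0, 0, 1, 1, 2, 3, 1, 0, 0, 0, 1, 1, 0, 0, 0, 0, 0, 1, 1]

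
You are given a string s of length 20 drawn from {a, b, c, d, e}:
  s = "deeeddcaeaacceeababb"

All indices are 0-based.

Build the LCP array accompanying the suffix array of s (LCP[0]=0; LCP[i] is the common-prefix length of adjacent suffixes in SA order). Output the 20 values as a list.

sorted suffixes:
  #0 SA[0]=9  'aacceeababb'
  #1 SA[1]=15  'ababb'
  #2 SA[2]=17  'abb'
  #3 SA[3]=10  'acceeababb'
  #4 SA[4]=7  'aeaacceeababb'
  #5 SA[5]=19  'b'
  #6 SA[6]=16  'babb'
  #7 SA[7]=18  'bb'
  #8 SA[8]=6  'caeaacceeababb'
  #9 SA[9]=11  'cceeababb'
  #10 SA[10]=12  'ceeababb'
  #11 SA[11]=5  'dcaeaacceeababb'
  #12 SA[12]=4  'ddcaeaacceeababb'
  #13 SA[13]=0  'deeeddcaeaacceeababb'
  #14 SA[14]=8  'eaacceeababb'
  #15 SA[15]=14  'eababb'
  #16 SA[16]=3  'eddcaeaacceeababb'
  #17 SA[17]=13  'eeababb'
  #18 SA[18]=2  'eeddcaeaacceeababb'
  #19 SA[19]=1  'eeeddcaeaacceeababb'

SA = [9, 15, 17, 10, 7, 19, 16, 18, 6, 11, 12, 5, 4, 0, 8, 14, 3, 13, 2, 1]
i: (SA[i-1],SA[i]) lcp shared
  1: (9,15) 1 'a'
  2: (15,17) 2 'ab'
  3: (17,10) 1 'a'
  4: (10,7) 1 'a'
  5: (7,19) 0 ''
  6: (19,16) 1 'b'
  7: (16,18) 1 'b'
  8: (18,6) 0 ''
  9: (6,11) 1 'c'
  10: (11,12) 1 'c'
  11: (12,5) 0 ''
  12: (5,4) 1 'd'
  13: (4,0) 1 'd'
  14: (0,8) 0 ''
  15: (8,14) 2 'ea'
  16: (14,3) 1 'e'
  17: (3,13) 1 'e'
  18: (13,2) 2 'ee'
  19: (2,1) 2 'ee'

[0, 1, 2, 1, 1, 0, 1, 1, 0, 1, 1, 0, 1, 1, 0, 2, 1, 1, 2, 2]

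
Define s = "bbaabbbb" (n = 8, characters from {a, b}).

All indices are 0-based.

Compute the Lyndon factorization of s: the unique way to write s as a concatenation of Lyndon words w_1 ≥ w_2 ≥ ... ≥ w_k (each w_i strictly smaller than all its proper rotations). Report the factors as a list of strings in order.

["b", "b", "aabbbb"]

emit factor 1: 'b' (i=0, period=1)
emit factor 2: 'b' (i=1, period=1)
emit factor 3: 'aabbbb' (i=2, period=6)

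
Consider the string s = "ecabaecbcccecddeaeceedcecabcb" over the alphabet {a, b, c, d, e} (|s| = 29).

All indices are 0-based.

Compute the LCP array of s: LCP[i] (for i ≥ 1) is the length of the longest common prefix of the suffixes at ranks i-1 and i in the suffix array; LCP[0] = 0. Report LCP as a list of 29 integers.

sorted suffixes:
  #0 SA[0]=2  'abaecbcccecddeaeceedcecabcb'
  #1 SA[1]=25  'abcb'
  #2 SA[2]=4  'aecbcccecddeaeceedcecabcb'
  #3 SA[3]=16  'aeceedcecabcb'
  #4 SA[4]=28  'b'
  #5 SA[5]=3  'baecbcccecddeaeceedcecabcb'
  #6 SA[6]=26  'bcb'
  #7 SA[7]=7  'bcccecddeaeceedcecabcb'
  #8 SA[8]=1  'cabaecbcccecddeaeceedcecabcb'
  #9 SA[9]=24  'cabcb'
  #10 SA[10]=27  'cb'
  #11 SA[11]=6  'cbcccecddeaeceedcecabcb'
  #12 SA[12]=8  'cccecddeaeceedcecabcb'
  #13 SA[13]=9  'ccecddeaeceedcecabcb'
  #14 SA[14]=12  'cddeaeceedcecabcb'
  #15 SA[15]=22  'cecabcb'
  #16 SA[16]=10  'cecddeaeceedcecabcb'
  #17 SA[17]=18  'ceedcecabcb'
  #18 SA[18]=21  'dcecabcb'
  #19 SA[19]=13  'ddeaeceedcecabcb'
  #20 SA[20]=14  'deaeceedcecabcb'
  #21 SA[21]=15  'eaeceedcecabcb'
  #22 SA[22]=0  'ecabaecbcccecddeaeceedcecabcb'
  #23 SA[23]=23  'ecabcb'
  #24 SA[24]=5  'ecbcccecddeaeceedcecabcb'
  #25 SA[25]=11  'ecddeaeceedcecabcb'
  #26 SA[26]=17  'eceedcecabcb'
  #27 SA[27]=20  'edcecabcb'
  #28 SA[28]=19  'eedcecabcb'

SA = [2, 25, 4, 16, 28, 3, 26, 7, 1, 24, 27, 6, 8, 9, 12, 22, 10, 18, 21, 13, 14, 15, 0, 23, 5, 11, 17, 20, 19]
[i] adj suffixes → lcp
  [1] 2/25 → 2 ('ab')
  [2] 25/4 → 1 ('a')
  [3] 4/16 → 3 ('aec')
  [4] 16/28 → 0 ('')
  [5] 28/3 → 1 ('b')
  [6] 3/26 → 1 ('b')
  [7] 26/7 → 2 ('bc')
  [8] 7/1 → 0 ('')
  [9] 1/24 → 3 ('cab')
  [10] 24/27 → 1 ('c')
  [11] 27/6 → 2 ('cb')
  [12] 6/8 → 1 ('c')
  [13] 8/9 → 2 ('cc')
  [14] 9/12 → 1 ('c')
  [15] 12/22 → 1 ('c')
  [16] 22/10 → 3 ('cec')
  [17] 10/18 → 2 ('ce')
  [18] 18/21 → 0 ('')
  [19] 21/13 → 1 ('d')
  [20] 13/14 → 1 ('d')
  [21] 14/15 → 0 ('')
  [22] 15/0 → 1 ('e')
  [23] 0/23 → 4 ('ecab')
  [24] 23/5 → 2 ('ec')
  [25] 5/11 → 2 ('ec')
  [26] 11/17 → 2 ('ec')
  [27] 17/20 → 1 ('e')
  [28] 20/19 → 1 ('e')

[0, 2, 1, 3, 0, 1, 1, 2, 0, 3, 1, 2, 1, 2, 1, 1, 3, 2, 0, 1, 1, 0, 1, 4, 2, 2, 2, 1, 1]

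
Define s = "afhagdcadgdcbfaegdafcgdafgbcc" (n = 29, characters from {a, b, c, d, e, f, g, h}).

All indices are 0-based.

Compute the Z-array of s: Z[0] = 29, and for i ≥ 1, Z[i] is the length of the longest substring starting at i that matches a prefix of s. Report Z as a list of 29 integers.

Z[0]=29
i=1: fresh scan; Z[1]=0
i=2: fresh scan; Z[2]=0
i=3: fresh scan; Z[3]=1 scan→box=[3,4)
i=4: fresh scan; Z[4]=0
i=5: fresh scan; Z[5]=0
i=6: fresh scan; Z[6]=0
i=7: fresh scan; Z[7]=1 scan→box=[7,8)
i=8: fresh scan; Z[8]=0
i=9: fresh scan; Z[9]=0
i=10: fresh scan; Z[10]=0
i=11: fresh scan; Z[11]=0
i=12: fresh scan; Z[12]=0
i=13: fresh scan; Z[13]=0
i=14: fresh scan; Z[14]=1 scan→box=[14,15)
i=15: fresh scan; Z[15]=0
i=16: fresh scan; Z[16]=0
i=17: fresh scan; Z[17]=0
i=18: fresh scan; Z[18]=2 scan→box=[18,20)
i=19: min(r-i=1, Z[1]=0)=0; Z[19]=0
i=20: fresh scan; Z[20]=0
i=21: fresh scan; Z[21]=0
i=22: fresh scan; Z[22]=0
i=23: fresh scan; Z[23]=2 scan→box=[23,25)
i=24: min(r-i=1, Z[1]=0)=0; Z[24]=0
i=25: fresh scan; Z[25]=0
i=26: fresh scan; Z[26]=0
i=27: fresh scan; Z[27]=0
i=28: fresh scan; Z[28]=0

[29, 0, 0, 1, 0, 0, 0, 1, 0, 0, 0, 0, 0, 0, 1, 0, 0, 0, 2, 0, 0, 0, 0, 2, 0, 0, 0, 0, 0]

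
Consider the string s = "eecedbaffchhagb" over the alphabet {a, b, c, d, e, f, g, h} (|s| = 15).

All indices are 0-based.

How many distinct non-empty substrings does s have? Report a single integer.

113

rank→(start, suffix):
  0 → (6, 'affchhagb')
  1 → (12, 'agb')
  2 → (14, 'b')
  3 → (5, 'baffchhagb')
  4 → (2, 'cedbaffchhagb')
  5 → (9, 'chhagb')
  6 → (4, 'dbaffchhagb')
  7 → (1, 'ecedbaffchhagb')
  8 → (3, 'edbaffchhagb')
  9 → (0, 'eecedbaffchhagb')
  10 → (8, 'fchhagb')
  11 → (7, 'ffchhagb')
  12 → (13, 'gb')
  13 → (11, 'hagb')
  14 → (10, 'hhagb')

SA = [6, 12, 14, 5, 2, 9, 4, 1, 3, 0, 8, 7, 13, 11, 10]
rank  pair      lcp
   1  s[6:],s[12:]  1  'a'
   2  s[12:],s[14:]  0  ''
   3  s[14:],s[5:]  1  'b'
   4  s[5:],s[2:]  0  ''
   5  s[2:],s[9:]  1  'c'
   6  s[9:],s[4:]  0  ''
   7  s[4:],s[1:]  0  ''
   8  s[1:],s[3:]  1  'e'
   9  s[3:],s[0:]  1  'e'
  10  s[0:],s[8:]  0  ''
  11  s[8:],s[7:]  1  'f'
  12  s[7:],s[13:]  0  ''
  13  s[13:],s[11:]  0  ''
  14  s[11:],s[10:]  1  'h'

n(n+1)/2 = 15·16/2 = 120
Σ LCP = 0 + 1 + 0 + 1 + 0 + 1 + 0 + 0 + 1 + 1 + 0 + 1 + 0 + 0 + 1 = 7
distinct = 120 − 7 = 113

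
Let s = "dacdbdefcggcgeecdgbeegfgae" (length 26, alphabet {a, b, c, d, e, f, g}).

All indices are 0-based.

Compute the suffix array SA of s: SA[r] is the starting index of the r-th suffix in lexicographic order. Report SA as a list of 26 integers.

[1, 24, 4, 18, 2, 15, 11, 8, 0, 3, 5, 16, 25, 14, 13, 19, 6, 20, 7, 22, 23, 17, 10, 12, 21, 9]

sorted suffixes:
  #0 SA[0]=1  'acdbdefcggcgeecdgbeegfgae'
  #1 SA[1]=24  'ae'
  #2 SA[2]=4  'bdefcggcgeecdgbeegfgae'
  #3 SA[3]=18  'beegfgae'
  #4 SA[4]=2  'cdbdefcggcgeecdgbeegfgae'
  #5 SA[5]=15  'cdgbeegfgae'
  #6 SA[6]=11  'cgeecdgbeegfgae'
  #7 SA[7]=8  'cggcgeecdgbeegfgae'
  #8 SA[8]=0  'dacdbdefcggcgeecdgbeegfgae'
  #9 SA[9]=3  'dbdefcggcgeecdgbeegfgae'
  #10 SA[10]=5  'defcggcgeecdgbeegfgae'
  #11 SA[11]=16  'dgbeegfgae'
  #12 SA[12]=25  'e'
  #13 SA[13]=14  'ecdgbeegfgae'
  #14 SA[14]=13  'eecdgbeegfgae'
  #15 SA[15]=19  'eegfgae'
  #16 SA[16]=6  'efcggcgeecdgbeegfgae'
  #17 SA[17]=20  'egfgae'
  #18 SA[18]=7  'fcggcgeecdgbeegfgae'
  #19 SA[19]=22  'fgae'
  #20 SA[20]=23  'gae'
  #21 SA[21]=17  'gbeegfgae'
  #22 SA[22]=10  'gcgeecdgbeegfgae'
  #23 SA[23]=12  'geecdgbeegfgae'
  #24 SA[24]=21  'gfgae'
  #25 SA[25]=9  'ggcgeecdgbeegfgae'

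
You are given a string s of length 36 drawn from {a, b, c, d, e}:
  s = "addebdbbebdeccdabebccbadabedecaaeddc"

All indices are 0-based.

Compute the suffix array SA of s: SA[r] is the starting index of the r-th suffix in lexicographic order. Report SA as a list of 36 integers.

rank | idx | suffix
   0 |  30 | aaeddc
   1 |  15 | abebccbadabedecaaeddc
   2 |  24 | abedecaaeddc
   3 |  22 | adabedecaaeddc
   4 |   0 | addebdbbebdeccdabebccbadabedecaaeddc
   5 |  31 | aeddc
   6 |  21 | badabedecaaeddc
   7 |   6 | bbebdeccdabebccbadabedecaaeddc
   8 |  18 | bccbadabedecaaeddc
   9 |   4 | bdbbebdeccdabebccbadabedecaaeddc
  10 |   9 | bdeccdabebccbadabedecaaeddc
  11 |  16 | bebccbadabedecaaeddc
  12 |   7 | bebdeccdabebccbadabedecaaeddc
  13 |  25 | bedecaaeddc
  14 |  35 | c
  15 |  29 | caaeddc
  16 |  20 | cbadabedecaaeddc
  17 |  19 | ccbadabedecaaeddc
  18 |  12 | ccdabebccbadabedecaaeddc
  19 |  13 | cdabebccbadabedecaaeddc
  20 |  14 | dabebccbadabedecaaeddc
  21 |  23 | dabedecaaeddc
  22 |   5 | dbbebdeccdabebccbadabedecaaeddc
  23 |  34 | dc
  24 |  33 | ddc
  25 |   1 | ddebdbbebdeccdabebccbadabedecaaeddc
  26 |   2 | debdbbebdeccdabebccbadabedecaaeddc
  27 |  27 | decaaeddc
  28 |  10 | deccdabebccbadabedecaaeddc
  29 |  17 | ebccbadabedecaaeddc
  30 |   3 | ebdbbebdeccdabebccbadabedecaaeddc
  31 |   8 | ebdeccdabebccbadabedecaaeddc
  32 |  28 | ecaaeddc
  33 |  11 | eccdabebccbadabedecaaeddc
  34 |  32 | eddc
  35 |  26 | edecaaeddc

[30, 15, 24, 22, 0, 31, 21, 6, 18, 4, 9, 16, 7, 25, 35, 29, 20, 19, 12, 13, 14, 23, 5, 34, 33, 1, 2, 27, 10, 17, 3, 8, 28, 11, 32, 26]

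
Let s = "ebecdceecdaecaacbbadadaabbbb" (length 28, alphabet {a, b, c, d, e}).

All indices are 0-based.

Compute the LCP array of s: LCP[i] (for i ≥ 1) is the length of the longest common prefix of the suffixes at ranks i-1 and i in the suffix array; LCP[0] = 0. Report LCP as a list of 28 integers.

[0, 2, 1, 1, 1, 3, 1, 0, 1, 1, 2, 2, 3, 1, 0, 1, 1, 2, 1, 0, 2, 2, 1, 0, 1, 2, 3, 1]

sorted suffixes:
  #0 SA[0]=22  'aabbbb'
  #1 SA[1]=13  'aacbbadadaabbbb'
  #2 SA[2]=23  'abbbb'
  #3 SA[3]=14  'acbbadadaabbbb'
  #4 SA[4]=20  'adaabbbb'
  #5 SA[5]=18  'adadaabbbb'
  #6 SA[6]=10  'aecaacbbadadaabbbb'
  #7 SA[7]=27  'b'
  #8 SA[8]=17  'badadaabbbb'
  #9 SA[9]=26  'bb'
  #10 SA[10]=16  'bbadadaabbbb'
  #11 SA[11]=25  'bbb'
  #12 SA[12]=24  'bbbb'
  #13 SA[13]=1  'becdceecdaecaacbbadadaabbbb'
  #14 SA[14]=12  'caacbbadadaabbbb'
  #15 SA[15]=15  'cbbadadaabbbb'
  #16 SA[16]=8  'cdaecaacbbadadaabbbb'
  #17 SA[17]=3  'cdceecdaecaacbbadadaabbbb'
  #18 SA[18]=5  'ceecdaecaacbbadadaabbbb'
  #19 SA[19]=21  'daabbbb'
  #20 SA[20]=19  'dadaabbbb'
  #21 SA[21]=9  'daecaacbbadadaabbbb'
  #22 SA[22]=4  'dceecdaecaacbbadadaabbbb'
  #23 SA[23]=0  'ebecdceecdaecaacbbadadaabbbb'
  #24 SA[24]=11  'ecaacbbadadaabbbb'
  #25 SA[25]=7  'ecdaecaacbbadadaabbbb'
  #26 SA[26]=2  'ecdceecdaecaacbbadadaabbbb'
  #27 SA[27]=6  'eecdaecaacbbadadaabbbb'

SA = [22, 13, 23, 14, 20, 18, 10, 27, 17, 26, 16, 25, 24, 1, 12, 15, 8, 3, 5, 21, 19, 9, 4, 0, 11, 7, 2, 6]
[i] adj suffixes → lcp
  [1] 22/13 → 2 ('aa')
  [2] 13/23 → 1 ('a')
  [3] 23/14 → 1 ('a')
  [4] 14/20 → 1 ('a')
  [5] 20/18 → 3 ('ada')
  [6] 18/10 → 1 ('a')
  [7] 10/27 → 0 ('')
  [8] 27/17 → 1 ('b')
  [9] 17/26 → 1 ('b')
  [10] 26/16 → 2 ('bb')
  [11] 16/25 → 2 ('bb')
  [12] 25/24 → 3 ('bbb')
  [13] 24/1 → 1 ('b')
  [14] 1/12 → 0 ('')
  [15] 12/15 → 1 ('c')
  [16] 15/8 → 1 ('c')
  [17] 8/3 → 2 ('cd')
  [18] 3/5 → 1 ('c')
  [19] 5/21 → 0 ('')
  [20] 21/19 → 2 ('da')
  [21] 19/9 → 2 ('da')
  [22] 9/4 → 1 ('d')
  [23] 4/0 → 0 ('')
  [24] 0/11 → 1 ('e')
  [25] 11/7 → 2 ('ec')
  [26] 7/2 → 3 ('ecd')
  [27] 2/6 → 1 ('e')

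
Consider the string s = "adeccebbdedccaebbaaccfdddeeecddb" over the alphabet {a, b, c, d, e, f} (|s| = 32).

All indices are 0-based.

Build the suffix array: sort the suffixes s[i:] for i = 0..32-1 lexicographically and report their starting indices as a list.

[17, 18, 0, 13, 31, 16, 15, 6, 7, 12, 11, 3, 19, 28, 4, 20, 30, 10, 29, 22, 23, 1, 8, 24, 14, 5, 2, 27, 9, 26, 25, 21]

rank→(start, suffix):
  0 → (17, 'aaccfdddeeecddb')
  1 → (18, 'accfdddeeecddb')
  2 → (0, 'adeccebbdedccaebbaaccfdddeeecddb')
  3 → (13, 'aebbaaccfdddeeecddb')
  4 → (31, 'b')
  5 → (16, 'baaccfdddeeecddb')
  6 → (15, 'bbaaccfdddeeecddb')
  7 → (6, 'bbdedccaebbaaccfdddeeecddb')
  8 → (7, 'bdedccaebbaaccfdddeeecddb')
  9 → (12, 'caebbaaccfdddeeecddb')
  10 → (11, 'ccaebbaaccfdddeeecddb')
  11 → (3, 'ccebbdedccaebbaaccfdddeeecddb')
  12 → (19, 'ccfdddeeecddb')
  13 → (28, 'cddb')
  14 → (4, 'cebbdedccaebbaaccfdddeeecddb')
  15 → (20, 'cfdddeeecddb')
  16 → (30, 'db')
  17 → (10, 'dccaebbaaccfdddeeecddb')
  18 → (29, 'ddb')
  19 → (22, 'dddeeecddb')
  20 → (23, 'ddeeecddb')
  21 → (1, 'deccebbdedccaebbaaccfdddeeecddb')
  22 → (8, 'dedccaebbaaccfdddeeecddb')
  23 → (24, 'deeecddb')
  24 → (14, 'ebbaaccfdddeeecddb')
  25 → (5, 'ebbdedccaebbaaccfdddeeecddb')
  26 → (2, 'eccebbdedccaebbaaccfdddeeecddb')
  27 → (27, 'ecddb')
  28 → (9, 'edccaebbaaccfdddeeecddb')
  29 → (26, 'eecddb')
  30 → (25, 'eeecddb')
  31 → (21, 'fdddeeecddb')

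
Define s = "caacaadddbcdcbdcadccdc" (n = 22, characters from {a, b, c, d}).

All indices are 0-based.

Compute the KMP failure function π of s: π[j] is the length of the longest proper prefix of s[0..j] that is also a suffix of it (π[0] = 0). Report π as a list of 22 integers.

[0, 0, 0, 1, 2, 3, 0, 0, 0, 0, 1, 0, 1, 0, 0, 1, 2, 0, 1, 1, 0, 1]

π[0] = 0
j=1 s[j]='a': π[1]=0 (border '')
j=2 s[j]='a': π[2]=0 (border '')
j=3 s[j]='c': π[3]=1 (border 'c')
j=4 s[j]='a': π[4]=2 (border 'ca')
j=5 s[j]='a': π[5]=3 (border 'caa')
j=6 s[j]='d': k: 3→0; π[6]=0 (border '')
j=7 s[j]='d': π[7]=0 (border '')
j=8 s[j]='d': π[8]=0 (border '')
j=9 s[j]='b': π[9]=0 (border '')
j=10 s[j]='c': π[10]=1 (border 'c')
j=11 s[j]='d': k: 1→0; π[11]=0 (border '')
j=12 s[j]='c': π[12]=1 (border 'c')
j=13 s[j]='b': k: 1→0; π[13]=0 (border '')
j=14 s[j]='d': π[14]=0 (border '')
j=15 s[j]='c': π[15]=1 (border 'c')
j=16 s[j]='a': π[16]=2 (border 'ca')
j=17 s[j]='d': k: 2→0; π[17]=0 (border '')
j=18 s[j]='c': π[18]=1 (border 'c')
j=19 s[j]='c': k: 1→0; π[19]=1 (border 'c')
j=20 s[j]='d': k: 1→0; π[20]=0 (border '')
j=21 s[j]='c': π[21]=1 (border 'c')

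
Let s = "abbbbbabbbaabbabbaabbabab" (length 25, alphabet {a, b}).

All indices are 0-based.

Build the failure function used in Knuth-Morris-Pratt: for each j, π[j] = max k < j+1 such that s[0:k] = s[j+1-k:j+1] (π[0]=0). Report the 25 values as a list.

[0, 0, 0, 0, 0, 0, 1, 2, 3, 4, 1, 1, 2, 3, 1, 2, 3, 1, 1, 2, 3, 1, 2, 1, 2]

π[0] = 0
j=1 s[j]='b': π[1]=0 (border '')
j=2 s[j]='b': π[2]=0 (border '')
j=3 s[j]='b': π[3]=0 (border '')
j=4 s[j]='b': π[4]=0 (border '')
j=5 s[j]='b': π[5]=0 (border '')
j=6 s[j]='a': π[6]=1 (border 'a')
j=7 s[j]='b': π[7]=2 (border 'ab')
j=8 s[j]='b': π[8]=3 (border 'abb')
j=9 s[j]='b': π[9]=4 (border 'abbb')
j=10 s[j]='a': k: 4→0; π[10]=1 (border 'a')
j=11 s[j]='a': k: 1→0; π[11]=1 (border 'a')
j=12 s[j]='b': π[12]=2 (border 'ab')
j=13 s[j]='b': π[13]=3 (border 'abb')
j=14 s[j]='a': k: 3→0; π[14]=1 (border 'a')
j=15 s[j]='b': π[15]=2 (border 'ab')
j=16 s[j]='b': π[16]=3 (border 'abb')
j=17 s[j]='a': k: 3→0; π[17]=1 (border 'a')
j=18 s[j]='a': k: 1→0; π[18]=1 (border 'a')
j=19 s[j]='b': π[19]=2 (border 'ab')
j=20 s[j]='b': π[20]=3 (border 'abb')
j=21 s[j]='a': k: 3→0; π[21]=1 (border 'a')
j=22 s[j]='b': π[22]=2 (border 'ab')
j=23 s[j]='a': k: 2→0; π[23]=1 (border 'a')
j=24 s[j]='b': π[24]=2 (border 'ab')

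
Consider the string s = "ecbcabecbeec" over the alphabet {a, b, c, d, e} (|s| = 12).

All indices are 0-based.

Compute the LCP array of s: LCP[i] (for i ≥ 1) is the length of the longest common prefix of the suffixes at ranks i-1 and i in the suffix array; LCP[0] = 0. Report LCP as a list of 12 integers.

[0, 0, 1, 2, 0, 1, 1, 2, 0, 2, 3, 1]

sorted suffixes:
  #0 SA[0]=4  'abecbeec'
  #1 SA[1]=2  'bcabecbeec'
  #2 SA[2]=5  'becbeec'
  #3 SA[3]=8  'beec'
  #4 SA[4]=11  'c'
  #5 SA[5]=3  'cabecbeec'
  #6 SA[6]=1  'cbcabecbeec'
  #7 SA[7]=7  'cbeec'
  #8 SA[8]=10  'ec'
  #9 SA[9]=0  'ecbcabecbeec'
  #10 SA[10]=6  'ecbeec'
  #11 SA[11]=9  'eec'

SA = [4, 2, 5, 8, 11, 3, 1, 7, 10, 0, 6, 9]
rank  pair      lcp
   1  s[4:],s[2:]  0  ''
   2  s[2:],s[5:]  1  'b'
   3  s[5:],s[8:]  2  'be'
   4  s[8:],s[11:]  0  ''
   5  s[11:],s[3:]  1  'c'
   6  s[3:],s[1:]  1  'c'
   7  s[1:],s[7:]  2  'cb'
   8  s[7:],s[10:]  0  ''
   9  s[10:],s[0:]  2  'ec'
  10  s[0:],s[6:]  3  'ecb'
  11  s[6:],s[9:]  1  'e'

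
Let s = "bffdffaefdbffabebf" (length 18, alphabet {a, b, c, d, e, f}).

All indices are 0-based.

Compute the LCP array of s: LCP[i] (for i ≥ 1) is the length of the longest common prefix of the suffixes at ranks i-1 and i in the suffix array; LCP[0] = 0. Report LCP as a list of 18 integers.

sorted suffixes:
  #0 SA[0]=13  'abebf'
  #1 SA[1]=6  'aefdbffabebf'
  #2 SA[2]=14  'bebf'
  #3 SA[3]=16  'bf'
  #4 SA[4]=10  'bffabebf'
  #5 SA[5]=0  'bffdffaefdbffabebf'
  #6 SA[6]=9  'dbffabebf'
  #7 SA[7]=3  'dffaefdbffabebf'
  #8 SA[8]=15  'ebf'
  #9 SA[9]=7  'efdbffabebf'
  #10 SA[10]=17  'f'
  #11 SA[11]=12  'fabebf'
  #12 SA[12]=5  'faefdbffabebf'
  #13 SA[13]=8  'fdbffabebf'
  #14 SA[14]=2  'fdffaefdbffabebf'
  #15 SA[15]=11  'ffabebf'
  #16 SA[16]=4  'ffaefdbffabebf'
  #17 SA[17]=1  'ffdffaefdbffabebf'

SA = [13, 6, 14, 16, 10, 0, 9, 3, 15, 7, 17, 12, 5, 8, 2, 11, 4, 1]
i: (SA[i-1],SA[i]) lcp shared
  1: (13,6) 1 'a'
  2: (6,14) 0 ''
  3: (14,16) 1 'b'
  4: (16,10) 2 'bf'
  5: (10,0) 3 'bff'
  6: (0,9) 0 ''
  7: (9,3) 1 'd'
  8: (3,15) 0 ''
  9: (15,7) 1 'e'
  10: (7,17) 0 ''
  11: (17,12) 1 'f'
  12: (12,5) 2 'fa'
  13: (5,8) 1 'f'
  14: (8,2) 2 'fd'
  15: (2,11) 1 'f'
  16: (11,4) 3 'ffa'
  17: (4,1) 2 'ff'

[0, 1, 0, 1, 2, 3, 0, 1, 0, 1, 0, 1, 2, 1, 2, 1, 3, 2]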